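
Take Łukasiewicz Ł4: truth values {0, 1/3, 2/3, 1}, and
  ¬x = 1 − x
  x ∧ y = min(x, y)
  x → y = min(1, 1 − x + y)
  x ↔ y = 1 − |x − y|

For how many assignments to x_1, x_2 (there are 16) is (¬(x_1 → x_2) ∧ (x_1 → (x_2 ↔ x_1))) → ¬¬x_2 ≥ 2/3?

x_1 = 0, x_2 = 0 ↦ 1  ≥
x_1 = 0, x_2 = 1/3 ↦ 1  ≥
x_1 = 0, x_2 = 2/3 ↦ 1  ≥
x_1 = 0, x_2 = 1 ↦ 1  ≥
x_1 = 1/3, x_2 = 0 ↦ 2/3  ≥
x_1 = 1/3, x_2 = 1/3 ↦ 1  ≥
x_1 = 1/3, x_2 = 2/3 ↦ 1  ≥
x_1 = 1/3, x_2 = 1 ↦ 1  ≥
x_1 = 2/3, x_2 = 0 ↦ 1/3  <
x_1 = 2/3, x_2 = 1/3 ↦ 1  ≥
x_1 = 2/3, x_2 = 2/3 ↦ 1  ≥
x_1 = 2/3, x_2 = 1 ↦ 1  ≥
x_1 = 1, x_2 = 0 ↦ 1  ≥
x_1 = 1, x_2 = 1/3 ↦ 1  ≥
x_1 = 1, x_2 = 2/3 ↦ 1  ≥
x_1 = 1, x_2 = 1 ↦ 1  ≥
So 15 of the 16 assignments meet the threshold.

15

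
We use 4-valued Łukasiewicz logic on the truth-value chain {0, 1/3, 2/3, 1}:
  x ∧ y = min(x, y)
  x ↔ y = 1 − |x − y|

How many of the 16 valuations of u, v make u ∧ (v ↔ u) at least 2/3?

u = 0, v = 0 ↦ 0  <
u = 0, v = 1/3 ↦ 0  <
u = 0, v = 2/3 ↦ 0  <
u = 0, v = 1 ↦ 0  <
u = 1/3, v = 0 ↦ 1/3  <
u = 1/3, v = 1/3 ↦ 1/3  <
u = 1/3, v = 2/3 ↦ 1/3  <
u = 1/3, v = 1 ↦ 1/3  <
u = 2/3, v = 0 ↦ 1/3  <
u = 2/3, v = 1/3 ↦ 2/3  ≥
u = 2/3, v = 2/3 ↦ 2/3  ≥
u = 2/3, v = 1 ↦ 2/3  ≥
u = 1, v = 0 ↦ 0  <
u = 1, v = 1/3 ↦ 1/3  <
u = 1, v = 2/3 ↦ 2/3  ≥
u = 1, v = 1 ↦ 1  ≥
So 5 of the 16 assignments meet the threshold.

5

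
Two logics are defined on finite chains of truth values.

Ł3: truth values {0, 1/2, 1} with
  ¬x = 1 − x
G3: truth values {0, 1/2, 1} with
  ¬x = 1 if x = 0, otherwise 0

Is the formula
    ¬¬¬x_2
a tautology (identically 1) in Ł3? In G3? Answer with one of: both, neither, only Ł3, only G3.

In Ł3: at x_2 = 1/2 the value is 1/2 — not a tautology.
In G3: at x_2 = 1/2 the value is 0 — not a tautology.

neither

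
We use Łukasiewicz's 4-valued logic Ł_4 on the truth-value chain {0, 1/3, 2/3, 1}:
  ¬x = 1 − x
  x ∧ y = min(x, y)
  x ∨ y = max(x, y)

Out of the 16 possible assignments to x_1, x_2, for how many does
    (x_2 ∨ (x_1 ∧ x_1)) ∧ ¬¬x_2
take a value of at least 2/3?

8

x_1 = 0, x_2 = 0 ↦ 0  <
x_1 = 0, x_2 = 1/3 ↦ 1/3  <
x_1 = 0, x_2 = 2/3 ↦ 2/3  ≥
x_1 = 0, x_2 = 1 ↦ 1  ≥
x_1 = 1/3, x_2 = 0 ↦ 0  <
x_1 = 1/3, x_2 = 1/3 ↦ 1/3  <
x_1 = 1/3, x_2 = 2/3 ↦ 2/3  ≥
x_1 = 1/3, x_2 = 1 ↦ 1  ≥
x_1 = 2/3, x_2 = 0 ↦ 0  <
x_1 = 2/3, x_2 = 1/3 ↦ 1/3  <
x_1 = 2/3, x_2 = 2/3 ↦ 2/3  ≥
x_1 = 2/3, x_2 = 1 ↦ 1  ≥
x_1 = 1, x_2 = 0 ↦ 0  <
x_1 = 1, x_2 = 1/3 ↦ 1/3  <
x_1 = 1, x_2 = 2/3 ↦ 2/3  ≥
x_1 = 1, x_2 = 1 ↦ 1  ≥
So 8 of the 16 assignments meet the threshold.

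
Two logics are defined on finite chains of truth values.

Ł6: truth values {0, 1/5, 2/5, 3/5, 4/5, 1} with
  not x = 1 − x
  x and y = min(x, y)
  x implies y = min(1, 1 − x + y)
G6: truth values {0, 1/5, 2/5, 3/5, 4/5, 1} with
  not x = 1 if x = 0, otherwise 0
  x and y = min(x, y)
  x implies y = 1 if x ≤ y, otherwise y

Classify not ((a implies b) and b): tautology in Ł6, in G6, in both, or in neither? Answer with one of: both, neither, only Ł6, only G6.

neither

In Ł6: at a = 0, b = 1/5 the value is 4/5 — not a tautology.
In G6: at a = 0, b = 1/5 the value is 0 — not a tautology.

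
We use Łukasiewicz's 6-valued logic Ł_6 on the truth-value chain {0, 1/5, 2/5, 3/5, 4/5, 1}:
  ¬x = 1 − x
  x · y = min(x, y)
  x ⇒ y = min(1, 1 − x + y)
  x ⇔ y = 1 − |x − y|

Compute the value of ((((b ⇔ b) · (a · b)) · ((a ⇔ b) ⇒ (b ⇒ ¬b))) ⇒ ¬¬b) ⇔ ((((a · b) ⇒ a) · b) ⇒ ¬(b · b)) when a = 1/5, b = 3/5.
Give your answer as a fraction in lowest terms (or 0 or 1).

4/5

b ⇔ b = 3/5 ⇔ 3/5 = 1
a · b = 1/5 · 3/5 = 1/5
(b ⇔ b) · (a · b) = 1 · 1/5 = 1/5
a ⇔ b = 1/5 ⇔ 3/5 = 3/5
¬b = ¬3/5 = 2/5
b ⇒ ¬b = 3/5 ⇒ 2/5 = 4/5
(a ⇔ b) ⇒ (b ⇒ ¬b) = 3/5 ⇒ 4/5 = 1
((b ⇔ b) · (a · b)) · ((a ⇔ b) ⇒ (b ⇒ ¬b)) = 1/5 · 1 = 1/5
¬b = ¬3/5 = 2/5
¬¬b = ¬2/5 = 3/5
(((b ⇔ b) · (a · b)) · ((a ⇔ b) ⇒ (b ⇒ ¬b))) ⇒ ¬¬b = 1/5 ⇒ 3/5 = 1
a · b = 1/5 · 3/5 = 1/5
(a · b) ⇒ a = 1/5 ⇒ 1/5 = 1
((a · b) ⇒ a) · b = 1 · 3/5 = 3/5
b · b = 3/5 · 3/5 = 3/5
¬(b · b) = ¬3/5 = 2/5
(((a · b) ⇒ a) · b) ⇒ ¬(b · b) = 3/5 ⇒ 2/5 = 4/5
((((b ⇔ b) · (a · b)) · ((a ⇔ b) ⇒ (b ⇒ ¬b))) ⇒ ¬¬b) ⇔ ((((a · b) ⇒ a) · b) ⇒ ¬(b · b)) = 1 ⇔ 4/5 = 4/5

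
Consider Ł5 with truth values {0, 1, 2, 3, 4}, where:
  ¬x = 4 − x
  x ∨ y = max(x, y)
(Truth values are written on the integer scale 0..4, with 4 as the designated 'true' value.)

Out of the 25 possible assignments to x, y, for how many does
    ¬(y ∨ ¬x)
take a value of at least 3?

value 4: 1 assignment (counts)
value 3: 3 assignments (counts)
value 2: 5 assignments
value 1: 7 assignments
value 0: 9 assignments
So 4 of the 25 assignments meet the threshold.

4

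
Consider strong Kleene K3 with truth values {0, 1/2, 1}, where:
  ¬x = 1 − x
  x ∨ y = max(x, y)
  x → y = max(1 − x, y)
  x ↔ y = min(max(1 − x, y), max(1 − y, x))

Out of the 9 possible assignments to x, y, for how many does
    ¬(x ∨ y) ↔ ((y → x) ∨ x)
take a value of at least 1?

x = 0, y = 0 ↦ 1  ≥
x = 0, y = 1/2 ↦ 1/2  <
x = 0, y = 1 ↦ 1  ≥
x = 1/2, y = 0 ↦ 1/2  <
x = 1/2, y = 1/2 ↦ 1/2  <
x = 1/2, y = 1 ↦ 1/2  <
x = 1, y = 0 ↦ 0  <
x = 1, y = 1/2 ↦ 0  <
x = 1, y = 1 ↦ 0  <
So 2 of the 9 assignments meet the threshold.

2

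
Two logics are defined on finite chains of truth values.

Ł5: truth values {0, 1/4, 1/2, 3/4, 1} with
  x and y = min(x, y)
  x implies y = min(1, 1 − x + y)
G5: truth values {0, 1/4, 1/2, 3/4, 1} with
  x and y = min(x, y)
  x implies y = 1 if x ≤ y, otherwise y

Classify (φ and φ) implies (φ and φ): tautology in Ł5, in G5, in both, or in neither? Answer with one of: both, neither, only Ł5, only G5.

In Ł5: every assignment gives 1 — tautology.
In G5: every assignment gives 1 — tautology.

both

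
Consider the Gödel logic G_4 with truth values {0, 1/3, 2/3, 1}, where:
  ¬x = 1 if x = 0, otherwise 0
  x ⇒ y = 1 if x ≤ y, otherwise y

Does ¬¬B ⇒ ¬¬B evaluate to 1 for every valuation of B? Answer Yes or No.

Yes

B = 0 ↦ 1
B = 1/3 ↦ 1
B = 2/3 ↦ 1
B = 1 ↦ 1
Every assignment gives a value ≥ 1.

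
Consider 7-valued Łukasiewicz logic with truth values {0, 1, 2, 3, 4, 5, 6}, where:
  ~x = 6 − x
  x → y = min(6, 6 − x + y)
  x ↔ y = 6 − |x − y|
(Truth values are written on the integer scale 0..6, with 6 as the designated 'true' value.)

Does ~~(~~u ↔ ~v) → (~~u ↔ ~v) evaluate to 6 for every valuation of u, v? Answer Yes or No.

At u = 1, v = 6, for instance:
~u = ~1 = 5
~~u = ~5 = 1
~v = ~6 = 0
~~u ↔ ~v = 1 ↔ 0 = 5
~(~~u ↔ ~v) = ~5 = 1
~~(~~u ↔ ~v) = ~1 = 5
~~(~~u ↔ ~v) → (~~u ↔ ~v) = 5 → 5 = 6
and checking the remaining 48 assignments likewise gives ≥ 6 in every case.

Yes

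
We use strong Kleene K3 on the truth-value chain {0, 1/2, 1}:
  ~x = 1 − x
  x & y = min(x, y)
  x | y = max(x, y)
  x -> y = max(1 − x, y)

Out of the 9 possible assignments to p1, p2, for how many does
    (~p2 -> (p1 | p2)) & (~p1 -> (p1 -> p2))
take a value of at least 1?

5

p1 = 0, p2 = 0 ↦ 0  <
p1 = 0, p2 = 1/2 ↦ 1/2  <
p1 = 0, p2 = 1 ↦ 1  ≥
p1 = 1/2, p2 = 0 ↦ 1/2  <
p1 = 1/2, p2 = 1/2 ↦ 1/2  <
p1 = 1/2, p2 = 1 ↦ 1  ≥
p1 = 1, p2 = 0 ↦ 1  ≥
p1 = 1, p2 = 1/2 ↦ 1  ≥
p1 = 1, p2 = 1 ↦ 1  ≥
So 5 of the 9 assignments meet the threshold.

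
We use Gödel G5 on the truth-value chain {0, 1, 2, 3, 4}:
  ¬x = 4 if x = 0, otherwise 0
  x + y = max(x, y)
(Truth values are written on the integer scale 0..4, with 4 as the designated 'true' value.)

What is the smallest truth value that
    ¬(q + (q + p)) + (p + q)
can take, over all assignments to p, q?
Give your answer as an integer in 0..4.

Take p = 0, q = 1:
q + p = 1 + 0 = 1
q + (q + p) = 1 + 1 = 1
¬(q + (q + p)) = ¬1 = 0
p + q = 0 + 1 = 1
¬(q + (q + p)) + (p + q) = 0 + 1 = 1
No assignment yields a value below 1, so this is the minimum.

1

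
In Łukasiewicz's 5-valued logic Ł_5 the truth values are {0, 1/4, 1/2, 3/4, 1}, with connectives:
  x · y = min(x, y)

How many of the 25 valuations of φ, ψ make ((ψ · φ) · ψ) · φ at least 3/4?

4

value 1: 1 assignment (counts)
value 3/4: 3 assignments (counts)
value 1/2: 5 assignments
value 1/4: 7 assignments
value 0: 9 assignments
So 4 of the 25 assignments meet the threshold.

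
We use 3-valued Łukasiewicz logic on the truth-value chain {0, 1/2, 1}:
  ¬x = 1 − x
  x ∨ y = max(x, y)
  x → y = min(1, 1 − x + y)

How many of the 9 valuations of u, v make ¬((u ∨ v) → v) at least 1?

1

u = 0, v = 0 ↦ 0  <
u = 0, v = 1/2 ↦ 0  <
u = 0, v = 1 ↦ 0  <
u = 1/2, v = 0 ↦ 1/2  <
u = 1/2, v = 1/2 ↦ 0  <
u = 1/2, v = 1 ↦ 0  <
u = 1, v = 0 ↦ 1  ≥
u = 1, v = 1/2 ↦ 1/2  <
u = 1, v = 1 ↦ 0  <
So 1 of the 9 assignments meets the threshold.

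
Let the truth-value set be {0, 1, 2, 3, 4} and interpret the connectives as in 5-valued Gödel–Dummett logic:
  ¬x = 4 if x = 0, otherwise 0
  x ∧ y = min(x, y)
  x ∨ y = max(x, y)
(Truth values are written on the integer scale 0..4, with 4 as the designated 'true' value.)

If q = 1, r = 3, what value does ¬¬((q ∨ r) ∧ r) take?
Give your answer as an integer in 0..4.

q ∨ r = 1 ∨ 3 = 3
(q ∨ r) ∧ r = 3 ∧ 3 = 3
¬((q ∨ r) ∧ r) = ¬3 = 0
¬¬((q ∨ r) ∧ r) = ¬0 = 4

4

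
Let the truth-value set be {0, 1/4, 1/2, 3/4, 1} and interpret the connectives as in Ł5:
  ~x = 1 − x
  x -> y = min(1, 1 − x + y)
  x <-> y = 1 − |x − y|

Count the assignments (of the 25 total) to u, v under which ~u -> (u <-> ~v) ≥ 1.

value 1: 19 assignments (counts)
value 3/4: 2 assignments
value 1/2: 2 assignments
value 1/4: 1 assignment
value 0: 1 assignment
So 19 of the 25 assignments meet the threshold.

19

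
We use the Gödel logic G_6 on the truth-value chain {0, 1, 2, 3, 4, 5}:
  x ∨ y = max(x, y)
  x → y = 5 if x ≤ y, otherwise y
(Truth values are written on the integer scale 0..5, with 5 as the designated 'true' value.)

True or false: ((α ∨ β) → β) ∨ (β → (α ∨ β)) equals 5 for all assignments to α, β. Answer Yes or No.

Yes

At α = 2, β = 5, for instance:
α ∨ β = 2 ∨ 5 = 5
(α ∨ β) → β = 5 → 5 = 5
β → (α ∨ β) = 5 → 5 = 5
((α ∨ β) → β) ∨ (β → (α ∨ β)) = 5 ∨ 5 = 5
and checking the remaining 35 assignments likewise gives ≥ 5 in every case.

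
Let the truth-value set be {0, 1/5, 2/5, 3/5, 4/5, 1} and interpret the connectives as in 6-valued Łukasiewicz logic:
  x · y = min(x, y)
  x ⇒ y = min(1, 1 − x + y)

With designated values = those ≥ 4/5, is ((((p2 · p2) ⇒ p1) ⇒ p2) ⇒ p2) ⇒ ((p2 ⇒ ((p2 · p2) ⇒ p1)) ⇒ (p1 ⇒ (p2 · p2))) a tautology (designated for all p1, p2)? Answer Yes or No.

Counterexample: take p1 = 2/5, p2 = 0.
p2 · p2 = 0 · 0 = 0
(p2 · p2) ⇒ p1 = 0 ⇒ 2/5 = 1
((p2 · p2) ⇒ p1) ⇒ p2 = 1 ⇒ 0 = 0
(((p2 · p2) ⇒ p1) ⇒ p2) ⇒ p2 = 0 ⇒ 0 = 1
p2 · p2 = 0 · 0 = 0
(p2 · p2) ⇒ p1 = 0 ⇒ 2/5 = 1
p2 ⇒ ((p2 · p2) ⇒ p1) = 0 ⇒ 1 = 1
p2 · p2 = 0 · 0 = 0
p1 ⇒ (p2 · p2) = 2/5 ⇒ 0 = 3/5
(p2 ⇒ ((p2 · p2) ⇒ p1)) ⇒ (p1 ⇒ (p2 · p2)) = 1 ⇒ 3/5 = 3/5
((((p2 · p2) ⇒ p1) ⇒ p2) ⇒ p2) ⇒ ((p2 ⇒ ((p2 · p2) ⇒ p1)) ⇒ (p1 ⇒ (p2 · p2))) = 1 ⇒ 3/5 = 3/5
This gives 3/5, which is below 4/5.

No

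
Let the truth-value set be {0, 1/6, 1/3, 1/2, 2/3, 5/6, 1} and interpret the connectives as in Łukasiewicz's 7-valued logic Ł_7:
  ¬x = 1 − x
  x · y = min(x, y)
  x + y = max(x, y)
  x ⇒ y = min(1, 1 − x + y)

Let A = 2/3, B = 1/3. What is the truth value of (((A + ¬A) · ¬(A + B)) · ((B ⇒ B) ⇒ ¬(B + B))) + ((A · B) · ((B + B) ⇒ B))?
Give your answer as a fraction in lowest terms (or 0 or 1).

1/3

¬A = ¬2/3 = 1/3
A + ¬A = 2/3 + 1/3 = 2/3
A + B = 2/3 + 1/3 = 2/3
¬(A + B) = ¬2/3 = 1/3
(A + ¬A) · ¬(A + B) = 2/3 · 1/3 = 1/3
B ⇒ B = 1/3 ⇒ 1/3 = 1
B + B = 1/3 + 1/3 = 1/3
¬(B + B) = ¬1/3 = 2/3
(B ⇒ B) ⇒ ¬(B + B) = 1 ⇒ 2/3 = 2/3
((A + ¬A) · ¬(A + B)) · ((B ⇒ B) ⇒ ¬(B + B)) = 1/3 · 2/3 = 1/3
A · B = 2/3 · 1/3 = 1/3
B + B = 1/3 + 1/3 = 1/3
(B + B) ⇒ B = 1/3 ⇒ 1/3 = 1
(A · B) · ((B + B) ⇒ B) = 1/3 · 1 = 1/3
(((A + ¬A) · ¬(A + B)) · ((B ⇒ B) ⇒ ¬(B + B))) + ((A · B) · ((B + B) ⇒ B)) = 1/3 + 1/3 = 1/3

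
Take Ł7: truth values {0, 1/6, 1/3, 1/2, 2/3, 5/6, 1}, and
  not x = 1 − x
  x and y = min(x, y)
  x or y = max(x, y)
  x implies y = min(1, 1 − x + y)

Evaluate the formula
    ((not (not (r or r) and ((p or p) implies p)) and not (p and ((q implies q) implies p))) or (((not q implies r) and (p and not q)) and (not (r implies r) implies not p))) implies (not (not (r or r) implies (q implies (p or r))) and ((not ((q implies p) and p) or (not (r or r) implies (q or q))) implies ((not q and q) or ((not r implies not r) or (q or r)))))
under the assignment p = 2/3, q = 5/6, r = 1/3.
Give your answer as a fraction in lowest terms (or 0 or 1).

2/3

r or r = 1/3 or 1/3 = 1/3
not (r or r) = not 1/3 = 2/3
p or p = 2/3 or 2/3 = 2/3
(p or p) implies p = 2/3 implies 2/3 = 1
not (r or r) and ((p or p) implies p) = 2/3 and 1 = 2/3
not (not (r or r) and ((p or p) implies p)) = not 2/3 = 1/3
q implies q = 5/6 implies 5/6 = 1
(q implies q) implies p = 1 implies 2/3 = 2/3
p and ((q implies q) implies p) = 2/3 and 2/3 = 2/3
not (p and ((q implies q) implies p)) = not 2/3 = 1/3
not (not (r or r) and ((p or p) implies p)) and not (p and ((q implies q) implies p)) = 1/3 and 1/3 = 1/3
not q = not 5/6 = 1/6
not q implies r = 1/6 implies 1/3 = 1
not q = not 5/6 = 1/6
p and not q = 2/3 and 1/6 = 1/6
(not q implies r) and (p and not q) = 1 and 1/6 = 1/6
r implies r = 1/3 implies 1/3 = 1
not (r implies r) = not 1 = 0
not p = not 2/3 = 1/3
not (r implies r) implies not p = 0 implies 1/3 = 1
((not q implies r) and (p and not q)) and (not (r implies r) implies not p) = 1/6 and 1 = 1/6
(not (not (r or r) and ((p or p) implies p)) and not (p and ((q implies q) implies p))) or (((not q implies r) and (p and not q)) and (not (r implies r) implies not p)) = 1/3 or 1/6 = 1/3
r or r = 1/3 or 1/3 = 1/3
not (r or r) = not 1/3 = 2/3
p or r = 2/3 or 1/3 = 2/3
q implies (p or r) = 5/6 implies 2/3 = 5/6
not (r or r) implies (q implies (p or r)) = 2/3 implies 5/6 = 1
not (not (r or r) implies (q implies (p or r))) = not 1 = 0
q implies p = 5/6 implies 2/3 = 5/6
(q implies p) and p = 5/6 and 2/3 = 2/3
not ((q implies p) and p) = not 2/3 = 1/3
r or r = 1/3 or 1/3 = 1/3
not (r or r) = not 1/3 = 2/3
q or q = 5/6 or 5/6 = 5/6
not (r or r) implies (q or q) = 2/3 implies 5/6 = 1
not ((q implies p) and p) or (not (r or r) implies (q or q)) = 1/3 or 1 = 1
not q = not 5/6 = 1/6
not q and q = 1/6 and 5/6 = 1/6
not r = not 1/3 = 2/3
not r = not 1/3 = 2/3
not r implies not r = 2/3 implies 2/3 = 1
q or r = 5/6 or 1/3 = 5/6
(not r implies not r) or (q or r) = 1 or 5/6 = 1
(not q and q) or ((not r implies not r) or (q or r)) = 1/6 or 1 = 1
(not ((q implies p) and p) or (not (r or r) implies (q or q))) implies ((not q and q) or ((not r implies not r) or (q or r))) = 1 implies 1 = 1
not (not (r or r) implies (q implies (p or r))) and ((not ((q implies p) and p) or (not (r or r) implies (q or q))) implies ((not q and q) or ((not r implies not r) or (q or r)))) = 0 and 1 = 0
((not (not (r or r) and ((p or p) implies p)) and not (p and ((q implies q) implies p))) or (((not q implies r) and (p and not q)) and (not (r implies r) implies not p))) implies (not (not (r or r) implies (q implies (p or r))) and ((not ((q implies p) and p) or (not (r or r) implies (q or q))) implies ((not q and q) or ((not r implies not r) or (q or r))))) = 1/3 implies 0 = 2/3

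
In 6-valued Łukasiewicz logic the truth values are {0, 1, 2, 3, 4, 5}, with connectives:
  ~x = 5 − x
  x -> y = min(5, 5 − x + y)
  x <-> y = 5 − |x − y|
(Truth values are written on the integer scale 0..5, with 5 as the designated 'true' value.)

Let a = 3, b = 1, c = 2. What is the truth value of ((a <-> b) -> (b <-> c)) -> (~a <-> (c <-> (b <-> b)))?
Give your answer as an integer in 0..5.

a <-> b = 3 <-> 1 = 3
b <-> c = 1 <-> 2 = 4
(a <-> b) -> (b <-> c) = 3 -> 4 = 5
~a = ~3 = 2
b <-> b = 1 <-> 1 = 5
c <-> (b <-> b) = 2 <-> 5 = 2
~a <-> (c <-> (b <-> b)) = 2 <-> 2 = 5
((a <-> b) -> (b <-> c)) -> (~a <-> (c <-> (b <-> b))) = 5 -> 5 = 5

5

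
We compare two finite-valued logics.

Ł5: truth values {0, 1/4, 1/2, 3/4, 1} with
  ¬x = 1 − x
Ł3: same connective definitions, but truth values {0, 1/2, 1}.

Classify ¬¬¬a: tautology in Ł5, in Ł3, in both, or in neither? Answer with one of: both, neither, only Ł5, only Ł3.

neither

In Ł5: at a = 1/4 the value is 3/4 — not a tautology.
In Ł3: at a = 1/2 the value is 1/2 — not a tautology.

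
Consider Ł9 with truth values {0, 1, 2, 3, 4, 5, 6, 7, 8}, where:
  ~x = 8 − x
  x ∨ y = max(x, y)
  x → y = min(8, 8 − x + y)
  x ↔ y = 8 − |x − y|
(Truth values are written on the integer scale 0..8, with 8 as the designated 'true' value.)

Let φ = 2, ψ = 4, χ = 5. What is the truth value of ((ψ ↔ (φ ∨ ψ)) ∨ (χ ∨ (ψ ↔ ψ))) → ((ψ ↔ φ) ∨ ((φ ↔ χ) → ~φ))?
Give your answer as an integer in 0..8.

8

φ ∨ ψ = 2 ∨ 4 = 4
ψ ↔ (φ ∨ ψ) = 4 ↔ 4 = 8
ψ ↔ ψ = 4 ↔ 4 = 8
χ ∨ (ψ ↔ ψ) = 5 ∨ 8 = 8
(ψ ↔ (φ ∨ ψ)) ∨ (χ ∨ (ψ ↔ ψ)) = 8 ∨ 8 = 8
ψ ↔ φ = 4 ↔ 2 = 6
φ ↔ χ = 2 ↔ 5 = 5
~φ = ~2 = 6
(φ ↔ χ) → ~φ = 5 → 6 = 8
(ψ ↔ φ) ∨ ((φ ↔ χ) → ~φ) = 6 ∨ 8 = 8
((ψ ↔ (φ ∨ ψ)) ∨ (χ ∨ (ψ ↔ ψ))) → ((ψ ↔ φ) ∨ ((φ ↔ χ) → ~φ)) = 8 → 8 = 8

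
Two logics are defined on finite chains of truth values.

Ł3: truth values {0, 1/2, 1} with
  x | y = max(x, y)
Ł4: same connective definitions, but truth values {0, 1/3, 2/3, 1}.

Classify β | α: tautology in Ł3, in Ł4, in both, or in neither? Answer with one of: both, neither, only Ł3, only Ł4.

In Ł3: at α = 0, β = 0 the value is 0 — not a tautology.
In Ł4: at α = 0, β = 0 the value is 0 — not a tautology.

neither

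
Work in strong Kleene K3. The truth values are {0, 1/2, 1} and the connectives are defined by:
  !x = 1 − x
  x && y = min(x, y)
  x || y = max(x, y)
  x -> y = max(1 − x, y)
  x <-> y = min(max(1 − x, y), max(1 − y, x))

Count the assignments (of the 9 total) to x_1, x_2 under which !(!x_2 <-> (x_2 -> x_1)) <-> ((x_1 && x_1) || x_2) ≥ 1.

x_1 = 0, x_2 = 0 ↦ 1  ≥
x_1 = 0, x_2 = 1/2 ↦ 1/2  <
x_1 = 0, x_2 = 1 ↦ 0  <
x_1 = 1/2, x_2 = 0 ↦ 1/2  <
x_1 = 1/2, x_2 = 1/2 ↦ 1/2  <
x_1 = 1/2, x_2 = 1 ↦ 1/2  <
x_1 = 1, x_2 = 0 ↦ 0  <
x_1 = 1, x_2 = 1/2 ↦ 1/2  <
x_1 = 1, x_2 = 1 ↦ 1  ≥
So 2 of the 9 assignments meet the threshold.

2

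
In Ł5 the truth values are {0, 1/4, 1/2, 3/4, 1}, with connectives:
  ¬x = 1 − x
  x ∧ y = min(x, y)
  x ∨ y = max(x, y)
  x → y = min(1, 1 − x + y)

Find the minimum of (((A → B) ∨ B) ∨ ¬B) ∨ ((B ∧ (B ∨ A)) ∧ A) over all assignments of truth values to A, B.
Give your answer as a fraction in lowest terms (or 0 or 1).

Take A = 1, B = 1/2:
A → B = 1 → 1/2 = 1/2
(A → B) ∨ B = 1/2 ∨ 1/2 = 1/2
¬B = ¬1/2 = 1/2
((A → B) ∨ B) ∨ ¬B = 1/2 ∨ 1/2 = 1/2
B ∨ A = 1/2 ∨ 1 = 1
B ∧ (B ∨ A) = 1/2 ∧ 1 = 1/2
(B ∧ (B ∨ A)) ∧ A = 1/2 ∧ 1 = 1/2
(((A → B) ∨ B) ∨ ¬B) ∨ ((B ∧ (B ∨ A)) ∧ A) = 1/2 ∨ 1/2 = 1/2
No assignment yields a value below 1/2, so this is the minimum.

1/2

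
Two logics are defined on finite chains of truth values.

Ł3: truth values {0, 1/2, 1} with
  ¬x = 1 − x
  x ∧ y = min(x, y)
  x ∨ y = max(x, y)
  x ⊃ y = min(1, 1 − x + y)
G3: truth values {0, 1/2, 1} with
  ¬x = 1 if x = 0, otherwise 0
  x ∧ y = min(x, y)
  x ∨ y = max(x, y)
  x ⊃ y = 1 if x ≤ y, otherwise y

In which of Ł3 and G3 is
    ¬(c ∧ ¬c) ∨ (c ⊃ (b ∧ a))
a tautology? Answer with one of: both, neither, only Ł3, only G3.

only G3

In Ł3: at a = 0, b = 0, c = 1/2 the value is 1/2 — not a tautology.
In G3: every assignment gives 1 — tautology.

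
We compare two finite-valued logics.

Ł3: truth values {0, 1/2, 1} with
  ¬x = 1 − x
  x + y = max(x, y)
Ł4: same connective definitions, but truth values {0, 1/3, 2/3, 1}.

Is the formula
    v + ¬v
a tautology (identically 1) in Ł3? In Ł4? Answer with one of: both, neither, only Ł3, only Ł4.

In Ł3: at v = 1/2 the value is 1/2 — not a tautology.
In Ł4: at v = 1/3 the value is 2/3 — not a tautology.

neither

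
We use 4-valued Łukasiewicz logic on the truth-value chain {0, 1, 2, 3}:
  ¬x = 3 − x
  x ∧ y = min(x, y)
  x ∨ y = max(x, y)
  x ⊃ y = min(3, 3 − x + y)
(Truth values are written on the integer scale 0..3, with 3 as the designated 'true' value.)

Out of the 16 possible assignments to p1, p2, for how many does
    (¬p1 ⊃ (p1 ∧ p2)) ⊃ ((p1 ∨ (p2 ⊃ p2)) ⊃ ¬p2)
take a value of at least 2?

11

p1 = 0, p2 = 0 ↦ 3  ≥
p1 = 0, p2 = 1 ↦ 3  ≥
p1 = 0, p2 = 2 ↦ 3  ≥
p1 = 0, p2 = 3 ↦ 3  ≥
p1 = 1, p2 = 0 ↦ 3  ≥
p1 = 1, p2 = 1 ↦ 3  ≥
p1 = 1, p2 = 2 ↦ 2  ≥
p1 = 1, p2 = 3 ↦ 1  <
p1 = 2, p2 = 0 ↦ 3  ≥
p1 = 2, p2 = 1 ↦ 2  ≥
p1 = 2, p2 = 2 ↦ 1  <
p1 = 2, p2 = 3 ↦ 0  <
p1 = 3, p2 = 0 ↦ 3  ≥
p1 = 3, p2 = 1 ↦ 2  ≥
p1 = 3, p2 = 2 ↦ 1  <
p1 = 3, p2 = 3 ↦ 0  <
So 11 of the 16 assignments meet the threshold.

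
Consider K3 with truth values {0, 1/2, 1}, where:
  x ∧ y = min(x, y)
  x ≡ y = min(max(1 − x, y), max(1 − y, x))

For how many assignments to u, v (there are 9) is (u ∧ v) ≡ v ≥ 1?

4

u = 0, v = 0 ↦ 1  ≥
u = 0, v = 1/2 ↦ 1/2  <
u = 0, v = 1 ↦ 0  <
u = 1/2, v = 0 ↦ 1  ≥
u = 1/2, v = 1/2 ↦ 1/2  <
u = 1/2, v = 1 ↦ 1/2  <
u = 1, v = 0 ↦ 1  ≥
u = 1, v = 1/2 ↦ 1/2  <
u = 1, v = 1 ↦ 1  ≥
So 4 of the 9 assignments meet the threshold.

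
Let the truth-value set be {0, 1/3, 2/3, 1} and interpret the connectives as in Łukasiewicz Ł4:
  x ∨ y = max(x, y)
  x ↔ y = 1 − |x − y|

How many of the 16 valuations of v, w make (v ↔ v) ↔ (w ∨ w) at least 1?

4

v = 0, w = 0 ↦ 0  <
v = 0, w = 1/3 ↦ 1/3  <
v = 0, w = 2/3 ↦ 2/3  <
v = 0, w = 1 ↦ 1  ≥
v = 1/3, w = 0 ↦ 0  <
v = 1/3, w = 1/3 ↦ 1/3  <
v = 1/3, w = 2/3 ↦ 2/3  <
v = 1/3, w = 1 ↦ 1  ≥
v = 2/3, w = 0 ↦ 0  <
v = 2/3, w = 1/3 ↦ 1/3  <
v = 2/3, w = 2/3 ↦ 2/3  <
v = 2/3, w = 1 ↦ 1  ≥
v = 1, w = 0 ↦ 0  <
v = 1, w = 1/3 ↦ 1/3  <
v = 1, w = 2/3 ↦ 2/3  <
v = 1, w = 1 ↦ 1  ≥
So 4 of the 16 assignments meet the threshold.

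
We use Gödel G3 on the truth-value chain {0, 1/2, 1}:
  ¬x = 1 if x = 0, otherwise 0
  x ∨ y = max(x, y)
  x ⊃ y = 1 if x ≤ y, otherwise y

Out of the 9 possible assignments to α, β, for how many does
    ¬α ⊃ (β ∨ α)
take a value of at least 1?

7

α = 0, β = 0 ↦ 0  <
α = 0, β = 1/2 ↦ 1/2  <
α = 0, β = 1 ↦ 1  ≥
α = 1/2, β = 0 ↦ 1  ≥
α = 1/2, β = 1/2 ↦ 1  ≥
α = 1/2, β = 1 ↦ 1  ≥
α = 1, β = 0 ↦ 1  ≥
α = 1, β = 1/2 ↦ 1  ≥
α = 1, β = 1 ↦ 1  ≥
So 7 of the 9 assignments meet the threshold.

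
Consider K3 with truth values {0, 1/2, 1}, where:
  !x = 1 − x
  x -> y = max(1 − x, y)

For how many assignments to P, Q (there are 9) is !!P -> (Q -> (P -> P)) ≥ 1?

P = 0, Q = 0 ↦ 1  ≥
P = 0, Q = 1/2 ↦ 1  ≥
P = 0, Q = 1 ↦ 1  ≥
P = 1/2, Q = 0 ↦ 1  ≥
P = 1/2, Q = 1/2 ↦ 1/2  <
P = 1/2, Q = 1 ↦ 1/2  <
P = 1, Q = 0 ↦ 1  ≥
P = 1, Q = 1/2 ↦ 1  ≥
P = 1, Q = 1 ↦ 1  ≥
So 7 of the 9 assignments meet the threshold.

7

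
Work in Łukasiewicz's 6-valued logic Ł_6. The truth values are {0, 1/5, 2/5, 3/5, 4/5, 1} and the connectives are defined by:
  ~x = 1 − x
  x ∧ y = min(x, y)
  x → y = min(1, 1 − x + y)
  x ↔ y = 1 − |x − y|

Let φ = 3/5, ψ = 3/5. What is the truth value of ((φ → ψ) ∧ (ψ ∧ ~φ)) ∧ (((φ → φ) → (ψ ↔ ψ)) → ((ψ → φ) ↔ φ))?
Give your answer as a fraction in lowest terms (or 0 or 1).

φ → ψ = 3/5 → 3/5 = 1
~φ = ~3/5 = 2/5
ψ ∧ ~φ = 3/5 ∧ 2/5 = 2/5
(φ → ψ) ∧ (ψ ∧ ~φ) = 1 ∧ 2/5 = 2/5
φ → φ = 3/5 → 3/5 = 1
ψ ↔ ψ = 3/5 ↔ 3/5 = 1
(φ → φ) → (ψ ↔ ψ) = 1 → 1 = 1
ψ → φ = 3/5 → 3/5 = 1
(ψ → φ) ↔ φ = 1 ↔ 3/5 = 3/5
((φ → φ) → (ψ ↔ ψ)) → ((ψ → φ) ↔ φ) = 1 → 3/5 = 3/5
((φ → ψ) ∧ (ψ ∧ ~φ)) ∧ (((φ → φ) → (ψ ↔ ψ)) → ((ψ → φ) ↔ φ)) = 2/5 ∧ 3/5 = 2/5

2/5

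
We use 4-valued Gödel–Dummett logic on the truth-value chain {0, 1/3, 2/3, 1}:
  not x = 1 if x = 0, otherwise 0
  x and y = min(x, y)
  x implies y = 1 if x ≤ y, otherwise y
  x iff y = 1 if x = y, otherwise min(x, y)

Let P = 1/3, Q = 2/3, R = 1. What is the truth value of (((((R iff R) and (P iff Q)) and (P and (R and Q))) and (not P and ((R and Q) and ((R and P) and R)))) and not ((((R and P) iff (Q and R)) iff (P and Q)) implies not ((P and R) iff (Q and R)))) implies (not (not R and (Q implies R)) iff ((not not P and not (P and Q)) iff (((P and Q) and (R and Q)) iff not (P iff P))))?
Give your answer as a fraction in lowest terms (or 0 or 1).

R iff R = 1 iff 1 = 1
P iff Q = 1/3 iff 2/3 = 1/3
(R iff R) and (P iff Q) = 1 and 1/3 = 1/3
R and Q = 1 and 2/3 = 2/3
P and (R and Q) = 1/3 and 2/3 = 1/3
((R iff R) and (P iff Q)) and (P and (R and Q)) = 1/3 and 1/3 = 1/3
not P = not 1/3 = 0
R and Q = 1 and 2/3 = 2/3
R and P = 1 and 1/3 = 1/3
(R and P) and R = 1/3 and 1 = 1/3
(R and Q) and ((R and P) and R) = 2/3 and 1/3 = 1/3
not P and ((R and Q) and ((R and P) and R)) = 0 and 1/3 = 0
(((R iff R) and (P iff Q)) and (P and (R and Q))) and (not P and ((R and Q) and ((R and P) and R))) = 1/3 and 0 = 0
R and P = 1 and 1/3 = 1/3
Q and R = 2/3 and 1 = 2/3
(R and P) iff (Q and R) = 1/3 iff 2/3 = 1/3
P and Q = 1/3 and 2/3 = 1/3
((R and P) iff (Q and R)) iff (P and Q) = 1/3 iff 1/3 = 1
P and R = 1/3 and 1 = 1/3
Q and R = 2/3 and 1 = 2/3
(P and R) iff (Q and R) = 1/3 iff 2/3 = 1/3
not ((P and R) iff (Q and R)) = not 1/3 = 0
(((R and P) iff (Q and R)) iff (P and Q)) implies not ((P and R) iff (Q and R)) = 1 implies 0 = 0
not ((((R and P) iff (Q and R)) iff (P and Q)) implies not ((P and R) iff (Q and R))) = not 0 = 1
((((R iff R) and (P iff Q)) and (P and (R and Q))) and (not P and ((R and Q) and ((R and P) and R)))) and not ((((R and P) iff (Q and R)) iff (P and Q)) implies not ((P and R) iff (Q and R))) = 0 and 1 = 0
not R = not 1 = 0
Q implies R = 2/3 implies 1 = 1
not R and (Q implies R) = 0 and 1 = 0
not (not R and (Q implies R)) = not 0 = 1
not P = not 1/3 = 0
not not P = not 0 = 1
P and Q = 1/3 and 2/3 = 1/3
not (P and Q) = not 1/3 = 0
not not P and not (P and Q) = 1 and 0 = 0
P and Q = 1/3 and 2/3 = 1/3
R and Q = 1 and 2/3 = 2/3
(P and Q) and (R and Q) = 1/3 and 2/3 = 1/3
P iff P = 1/3 iff 1/3 = 1
not (P iff P) = not 1 = 0
((P and Q) and (R and Q)) iff not (P iff P) = 1/3 iff 0 = 0
(not not P and not (P and Q)) iff (((P and Q) and (R and Q)) iff not (P iff P)) = 0 iff 0 = 1
not (not R and (Q implies R)) iff ((not not P and not (P and Q)) iff (((P and Q) and (R and Q)) iff not (P iff P))) = 1 iff 1 = 1
(((((R iff R) and (P iff Q)) and (P and (R and Q))) and (not P and ((R and Q) and ((R and P) and R)))) and not ((((R and P) iff (Q and R)) iff (P and Q)) implies not ((P and R) iff (Q and R)))) implies (not (not R and (Q implies R)) iff ((not not P and not (P and Q)) iff (((P and Q) and (R and Q)) iff not (P iff P)))) = 0 implies 1 = 1

1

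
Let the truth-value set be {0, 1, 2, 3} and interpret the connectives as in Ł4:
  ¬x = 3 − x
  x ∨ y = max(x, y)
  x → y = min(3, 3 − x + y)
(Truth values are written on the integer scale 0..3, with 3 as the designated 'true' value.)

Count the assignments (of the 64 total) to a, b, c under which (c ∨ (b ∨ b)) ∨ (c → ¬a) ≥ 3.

55

value 3: 55 assignments (counts)
value 2: 9 assignments
So 55 of the 64 assignments meet the threshold.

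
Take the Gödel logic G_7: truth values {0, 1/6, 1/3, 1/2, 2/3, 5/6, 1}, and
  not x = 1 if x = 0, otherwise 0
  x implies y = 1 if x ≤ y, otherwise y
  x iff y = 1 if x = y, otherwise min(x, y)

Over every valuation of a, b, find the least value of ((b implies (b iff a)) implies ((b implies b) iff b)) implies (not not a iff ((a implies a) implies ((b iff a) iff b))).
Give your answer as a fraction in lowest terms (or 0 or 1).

1/6

Take a = 1/6, b = 1/3:
b iff a = 1/3 iff 1/6 = 1/6
b implies (b iff a) = 1/3 implies 1/6 = 1/6
b implies b = 1/3 implies 1/3 = 1
(b implies b) iff b = 1 iff 1/3 = 1/3
(b implies (b iff a)) implies ((b implies b) iff b) = 1/6 implies 1/3 = 1
not a = not 1/6 = 0
not not a = not 0 = 1
a implies a = 1/6 implies 1/6 = 1
b iff a = 1/3 iff 1/6 = 1/6
(b iff a) iff b = 1/6 iff 1/3 = 1/6
(a implies a) implies ((b iff a) iff b) = 1 implies 1/6 = 1/6
not not a iff ((a implies a) implies ((b iff a) iff b)) = 1 iff 1/6 = 1/6
((b implies (b iff a)) implies ((b implies b) iff b)) implies (not not a iff ((a implies a) implies ((b iff a) iff b))) = 1 implies 1/6 = 1/6
No assignment yields a value below 1/6, so this is the minimum.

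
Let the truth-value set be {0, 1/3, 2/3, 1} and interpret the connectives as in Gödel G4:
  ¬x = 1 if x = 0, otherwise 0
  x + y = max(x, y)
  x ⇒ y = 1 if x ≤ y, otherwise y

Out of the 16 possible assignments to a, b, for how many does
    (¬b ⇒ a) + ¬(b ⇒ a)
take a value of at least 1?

13

a = 0, b = 0 ↦ 0  <
a = 0, b = 1/3 ↦ 1  ≥
a = 0, b = 2/3 ↦ 1  ≥
a = 0, b = 1 ↦ 1  ≥
a = 1/3, b = 0 ↦ 1/3  <
a = 1/3, b = 1/3 ↦ 1  ≥
a = 1/3, b = 2/3 ↦ 1  ≥
a = 1/3, b = 1 ↦ 1  ≥
a = 2/3, b = 0 ↦ 2/3  <
a = 2/3, b = 1/3 ↦ 1  ≥
a = 2/3, b = 2/3 ↦ 1  ≥
a = 2/3, b = 1 ↦ 1  ≥
a = 1, b = 0 ↦ 1  ≥
a = 1, b = 1/3 ↦ 1  ≥
a = 1, b = 2/3 ↦ 1  ≥
a = 1, b = 1 ↦ 1  ≥
So 13 of the 16 assignments meet the threshold.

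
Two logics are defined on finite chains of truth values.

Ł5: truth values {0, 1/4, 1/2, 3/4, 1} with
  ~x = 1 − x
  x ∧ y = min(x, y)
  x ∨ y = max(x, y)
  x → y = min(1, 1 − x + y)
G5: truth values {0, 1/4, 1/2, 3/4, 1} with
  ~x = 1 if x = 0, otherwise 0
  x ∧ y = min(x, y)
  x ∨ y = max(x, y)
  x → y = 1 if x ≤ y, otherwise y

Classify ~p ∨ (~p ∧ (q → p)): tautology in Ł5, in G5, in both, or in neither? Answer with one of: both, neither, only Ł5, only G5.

neither

In Ł5: at p = 1/4, q = 0 the value is 3/4 — not a tautology.
In G5: at p = 1/4, q = 0 the value is 0 — not a tautology.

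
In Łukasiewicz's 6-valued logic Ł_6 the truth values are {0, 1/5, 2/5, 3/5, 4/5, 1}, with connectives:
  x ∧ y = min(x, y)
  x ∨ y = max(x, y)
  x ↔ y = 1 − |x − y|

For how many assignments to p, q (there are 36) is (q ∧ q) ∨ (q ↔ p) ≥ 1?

value 1: 11 assignments (counts)
value 4/5: 12 assignments
value 3/5: 7 assignments
value 2/5: 3 assignments
value 1/5: 2 assignments
value 0: 1 assignment
So 11 of the 36 assignments meet the threshold.

11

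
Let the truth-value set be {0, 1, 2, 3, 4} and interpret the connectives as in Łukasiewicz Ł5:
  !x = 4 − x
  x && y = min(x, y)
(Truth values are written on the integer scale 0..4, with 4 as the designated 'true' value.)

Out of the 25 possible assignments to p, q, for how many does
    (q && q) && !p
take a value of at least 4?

1

value 4: 1 assignment (counts)
value 3: 3 assignments
value 2: 5 assignments
value 1: 7 assignments
value 0: 9 assignments
So 1 of the 25 assignments meets the threshold.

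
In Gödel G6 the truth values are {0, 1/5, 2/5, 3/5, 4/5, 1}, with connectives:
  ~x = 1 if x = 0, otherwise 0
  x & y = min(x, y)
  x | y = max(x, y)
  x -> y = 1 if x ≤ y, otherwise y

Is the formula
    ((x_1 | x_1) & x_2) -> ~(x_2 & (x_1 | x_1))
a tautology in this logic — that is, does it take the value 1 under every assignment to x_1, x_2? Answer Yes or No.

No

Counterexample: take x_1 = 1/5, x_2 = 1/5.
x_1 | x_1 = 1/5 | 1/5 = 1/5
(x_1 | x_1) & x_2 = 1/5 & 1/5 = 1/5
x_2 & (x_1 | x_1) = 1/5 & 1/5 = 1/5
~(x_2 & (x_1 | x_1)) = ~1/5 = 0
((x_1 | x_1) & x_2) -> ~(x_2 & (x_1 | x_1)) = 1/5 -> 0 = 0
This gives 0 ≠ 1.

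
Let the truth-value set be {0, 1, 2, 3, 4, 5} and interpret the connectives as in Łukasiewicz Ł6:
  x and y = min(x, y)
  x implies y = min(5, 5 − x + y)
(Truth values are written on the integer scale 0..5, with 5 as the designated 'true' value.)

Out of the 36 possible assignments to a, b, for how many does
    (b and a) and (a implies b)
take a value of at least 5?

1

value 5: 1 assignment (counts)
value 4: 3 assignments
value 3: 5 assignments
value 2: 7 assignments
value 1: 9 assignments
value 0: 11 assignments
So 1 of the 36 assignments meets the threshold.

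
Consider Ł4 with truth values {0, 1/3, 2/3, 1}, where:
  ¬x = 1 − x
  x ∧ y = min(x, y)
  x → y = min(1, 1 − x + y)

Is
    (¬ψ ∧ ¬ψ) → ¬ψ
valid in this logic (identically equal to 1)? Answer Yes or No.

Yes

ψ = 0 ↦ 1
ψ = 1/3 ↦ 1
ψ = 2/3 ↦ 1
ψ = 1 ↦ 1
Every assignment gives a value ≥ 1.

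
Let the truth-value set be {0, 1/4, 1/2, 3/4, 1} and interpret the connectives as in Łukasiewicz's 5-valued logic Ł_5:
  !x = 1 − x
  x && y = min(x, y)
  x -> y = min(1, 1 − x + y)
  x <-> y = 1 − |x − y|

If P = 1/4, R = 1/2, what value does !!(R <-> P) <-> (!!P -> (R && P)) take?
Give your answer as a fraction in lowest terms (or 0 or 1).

3/4

R <-> P = 1/2 <-> 1/4 = 3/4
!(R <-> P) = !3/4 = 1/4
!!(R <-> P) = !1/4 = 3/4
!P = !1/4 = 3/4
!!P = !3/4 = 1/4
R && P = 1/2 && 1/4 = 1/4
!!P -> (R && P) = 1/4 -> 1/4 = 1
!!(R <-> P) <-> (!!P -> (R && P)) = 3/4 <-> 1 = 3/4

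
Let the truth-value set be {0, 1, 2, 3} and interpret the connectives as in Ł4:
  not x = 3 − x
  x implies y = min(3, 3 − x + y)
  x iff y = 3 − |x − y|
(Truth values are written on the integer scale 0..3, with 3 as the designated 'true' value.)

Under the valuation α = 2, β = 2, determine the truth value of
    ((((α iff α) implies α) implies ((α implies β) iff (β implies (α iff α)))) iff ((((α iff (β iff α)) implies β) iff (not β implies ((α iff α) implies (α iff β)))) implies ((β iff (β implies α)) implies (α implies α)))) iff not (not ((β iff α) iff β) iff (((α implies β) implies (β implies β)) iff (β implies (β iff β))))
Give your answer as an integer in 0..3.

α iff α = 2 iff 2 = 3
(α iff α) implies α = 3 implies 2 = 2
α implies β = 2 implies 2 = 3
α iff α = 2 iff 2 = 3
β implies (α iff α) = 2 implies 3 = 3
(α implies β) iff (β implies (α iff α)) = 3 iff 3 = 3
((α iff α) implies α) implies ((α implies β) iff (β implies (α iff α))) = 2 implies 3 = 3
β iff α = 2 iff 2 = 3
α iff (β iff α) = 2 iff 3 = 2
(α iff (β iff α)) implies β = 2 implies 2 = 3
not β = not 2 = 1
α iff α = 2 iff 2 = 3
α iff β = 2 iff 2 = 3
(α iff α) implies (α iff β) = 3 implies 3 = 3
not β implies ((α iff α) implies (α iff β)) = 1 implies 3 = 3
((α iff (β iff α)) implies β) iff (not β implies ((α iff α) implies (α iff β))) = 3 iff 3 = 3
β implies α = 2 implies 2 = 3
β iff (β implies α) = 2 iff 3 = 2
α implies α = 2 implies 2 = 3
(β iff (β implies α)) implies (α implies α) = 2 implies 3 = 3
(((α iff (β iff α)) implies β) iff (not β implies ((α iff α) implies (α iff β)))) implies ((β iff (β implies α)) implies (α implies α)) = 3 implies 3 = 3
(((α iff α) implies α) implies ((α implies β) iff (β implies (α iff α)))) iff ((((α iff (β iff α)) implies β) iff (not β implies ((α iff α) implies (α iff β)))) implies ((β iff (β implies α)) implies (α implies α))) = 3 iff 3 = 3
β iff α = 2 iff 2 = 3
(β iff α) iff β = 3 iff 2 = 2
not ((β iff α) iff β) = not 2 = 1
α implies β = 2 implies 2 = 3
β implies β = 2 implies 2 = 3
(α implies β) implies (β implies β) = 3 implies 3 = 3
β iff β = 2 iff 2 = 3
β implies (β iff β) = 2 implies 3 = 3
((α implies β) implies (β implies β)) iff (β implies (β iff β)) = 3 iff 3 = 3
not ((β iff α) iff β) iff (((α implies β) implies (β implies β)) iff (β implies (β iff β))) = 1 iff 3 = 1
not (not ((β iff α) iff β) iff (((α implies β) implies (β implies β)) iff (β implies (β iff β)))) = not 1 = 2
((((α iff α) implies α) implies ((α implies β) iff (β implies (α iff α)))) iff ((((α iff (β iff α)) implies β) iff (not β implies ((α iff α) implies (α iff β)))) implies ((β iff (β implies α)) implies (α implies α)))) iff not (not ((β iff α) iff β) iff (((α implies β) implies (β implies β)) iff (β implies (β iff β)))) = 3 iff 2 = 2

2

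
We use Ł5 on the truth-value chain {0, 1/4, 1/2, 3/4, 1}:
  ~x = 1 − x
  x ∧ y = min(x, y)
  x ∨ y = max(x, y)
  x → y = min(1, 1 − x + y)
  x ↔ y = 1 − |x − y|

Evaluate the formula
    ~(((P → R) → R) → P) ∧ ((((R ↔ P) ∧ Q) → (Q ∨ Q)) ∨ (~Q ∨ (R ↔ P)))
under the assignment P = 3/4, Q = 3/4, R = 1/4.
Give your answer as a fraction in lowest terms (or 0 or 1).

P → R = 3/4 → 1/4 = 1/2
(P → R) → R = 1/2 → 1/4 = 3/4
((P → R) → R) → P = 3/4 → 3/4 = 1
~(((P → R) → R) → P) = ~1 = 0
R ↔ P = 1/4 ↔ 3/4 = 1/2
(R ↔ P) ∧ Q = 1/2 ∧ 3/4 = 1/2
Q ∨ Q = 3/4 ∨ 3/4 = 3/4
((R ↔ P) ∧ Q) → (Q ∨ Q) = 1/2 → 3/4 = 1
~Q = ~3/4 = 1/4
R ↔ P = 1/4 ↔ 3/4 = 1/2
~Q ∨ (R ↔ P) = 1/4 ∨ 1/2 = 1/2
(((R ↔ P) ∧ Q) → (Q ∨ Q)) ∨ (~Q ∨ (R ↔ P)) = 1 ∨ 1/2 = 1
~(((P → R) → R) → P) ∧ ((((R ↔ P) ∧ Q) → (Q ∨ Q)) ∨ (~Q ∨ (R ↔ P))) = 0 ∧ 1 = 0

0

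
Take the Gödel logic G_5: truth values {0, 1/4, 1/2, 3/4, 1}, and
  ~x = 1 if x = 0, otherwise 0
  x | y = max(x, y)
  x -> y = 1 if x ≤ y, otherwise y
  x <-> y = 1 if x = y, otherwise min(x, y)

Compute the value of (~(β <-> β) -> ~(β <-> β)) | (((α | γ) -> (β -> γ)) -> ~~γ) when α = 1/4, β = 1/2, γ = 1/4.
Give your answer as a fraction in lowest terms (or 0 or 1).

β <-> β = 1/2 <-> 1/2 = 1
~(β <-> β) = ~1 = 0
β <-> β = 1/2 <-> 1/2 = 1
~(β <-> β) = ~1 = 0
~(β <-> β) -> ~(β <-> β) = 0 -> 0 = 1
α | γ = 1/4 | 1/4 = 1/4
β -> γ = 1/2 -> 1/4 = 1/4
(α | γ) -> (β -> γ) = 1/4 -> 1/4 = 1
~γ = ~1/4 = 0
~~γ = ~0 = 1
((α | γ) -> (β -> γ)) -> ~~γ = 1 -> 1 = 1
(~(β <-> β) -> ~(β <-> β)) | (((α | γ) -> (β -> γ)) -> ~~γ) = 1 | 1 = 1

1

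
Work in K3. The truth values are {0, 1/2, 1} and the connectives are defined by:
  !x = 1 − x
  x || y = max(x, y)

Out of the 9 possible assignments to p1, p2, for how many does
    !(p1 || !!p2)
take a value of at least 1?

p1 = 0, p2 = 0 ↦ 1  ≥
p1 = 0, p2 = 1/2 ↦ 1/2  <
p1 = 0, p2 = 1 ↦ 0  <
p1 = 1/2, p2 = 0 ↦ 1/2  <
p1 = 1/2, p2 = 1/2 ↦ 1/2  <
p1 = 1/2, p2 = 1 ↦ 0  <
p1 = 1, p2 = 0 ↦ 0  <
p1 = 1, p2 = 1/2 ↦ 0  <
p1 = 1, p2 = 1 ↦ 0  <
So 1 of the 9 assignments meets the threshold.

1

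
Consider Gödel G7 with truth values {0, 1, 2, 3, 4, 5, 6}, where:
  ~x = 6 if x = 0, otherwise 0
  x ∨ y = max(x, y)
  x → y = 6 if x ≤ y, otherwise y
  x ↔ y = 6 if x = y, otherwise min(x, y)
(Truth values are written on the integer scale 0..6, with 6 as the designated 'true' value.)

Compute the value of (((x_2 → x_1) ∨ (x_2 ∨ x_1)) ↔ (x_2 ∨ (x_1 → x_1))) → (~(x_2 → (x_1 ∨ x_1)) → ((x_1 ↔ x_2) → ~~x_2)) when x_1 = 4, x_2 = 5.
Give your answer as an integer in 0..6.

6

x_2 → x_1 = 5 → 4 = 4
x_2 ∨ x_1 = 5 ∨ 4 = 5
(x_2 → x_1) ∨ (x_2 ∨ x_1) = 4 ∨ 5 = 5
x_1 → x_1 = 4 → 4 = 6
x_2 ∨ (x_1 → x_1) = 5 ∨ 6 = 6
((x_2 → x_1) ∨ (x_2 ∨ x_1)) ↔ (x_2 ∨ (x_1 → x_1)) = 5 ↔ 6 = 5
x_1 ∨ x_1 = 4 ∨ 4 = 4
x_2 → (x_1 ∨ x_1) = 5 → 4 = 4
~(x_2 → (x_1 ∨ x_1)) = ~4 = 0
x_1 ↔ x_2 = 4 ↔ 5 = 4
~x_2 = ~5 = 0
~~x_2 = ~0 = 6
(x_1 ↔ x_2) → ~~x_2 = 4 → 6 = 6
~(x_2 → (x_1 ∨ x_1)) → ((x_1 ↔ x_2) → ~~x_2) = 0 → 6 = 6
(((x_2 → x_1) ∨ (x_2 ∨ x_1)) ↔ (x_2 ∨ (x_1 → x_1))) → (~(x_2 → (x_1 ∨ x_1)) → ((x_1 ↔ x_2) → ~~x_2)) = 5 → 6 = 6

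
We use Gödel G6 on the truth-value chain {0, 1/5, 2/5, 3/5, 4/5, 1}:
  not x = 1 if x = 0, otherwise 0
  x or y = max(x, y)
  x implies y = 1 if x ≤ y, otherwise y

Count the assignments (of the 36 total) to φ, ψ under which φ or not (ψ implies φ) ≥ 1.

11

value 1: 11 assignments (counts)
value 4/5: 6 assignments
value 3/5: 6 assignments
value 2/5: 6 assignments
value 1/5: 6 assignments
value 0: 1 assignment
So 11 of the 36 assignments meet the threshold.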